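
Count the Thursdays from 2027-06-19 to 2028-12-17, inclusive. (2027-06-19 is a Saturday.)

2027-06-19 is a Saturday; the first Thursday on or after it is 2027-06-24 (5 days later).
From 2027-06-24 to 2028-12-17: 190 + 352 = 542 days (rest of 2027, to 2028-12-17 in 2028).
542 ÷ 7 = 77 full weeks with remainder 3, so 77 more Thursdays after the first → 78.

78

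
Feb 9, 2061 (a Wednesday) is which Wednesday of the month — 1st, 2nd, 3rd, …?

2nd

Day 9 falls in week ⌈9/7⌉ of the month.
Days 1–7 hold the 1st Wednesday, 8–14 the 2nd, 15–21 the 3rd, 22–28 the 4th, 29–31 the 5th.
9 is in the range for the 2nd.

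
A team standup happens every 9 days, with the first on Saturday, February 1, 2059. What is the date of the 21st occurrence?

The 21st occurrence is 20 intervals after the first: 20 × 9 = 180 days after February 1, 2059.
February has 28 days — 27 days to the end of February leaves 153.
March has 31 days (122 left).
April has 30 days (92 left).
May has 31 days (61 left).
June has 30 days (31 left).
31 days into July → July 31, 2059.

July 31, 2059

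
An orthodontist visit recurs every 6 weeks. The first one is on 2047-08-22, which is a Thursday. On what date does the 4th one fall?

2047-12-26

The 4th occurrence is 3 intervals after the first: 3 × 42 = 126 days after 2047-08-22.
August has 31 days — 9 days to the end of August leaves 117.
September has 30 days (87 left).
October has 31 days (56 left).
November has 30 days (26 left).
26 days into December → 2047-12-26.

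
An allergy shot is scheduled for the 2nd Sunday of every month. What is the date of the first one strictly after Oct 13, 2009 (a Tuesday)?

Oct 2009 starts on a Thursday; its first Sunday is the 4th, so the 2nd Sunday is the 11th — Oct 11, 2009.
That is not after Oct 13, 2009, so look at Nov 2009.
Nov 2009 starts on a Sunday; its first Sunday is the 1st, so the 2nd Sunday is the 8th — Nov 8, 2009.

Nov 8, 2009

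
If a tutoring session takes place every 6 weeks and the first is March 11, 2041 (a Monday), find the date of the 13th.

July 28, 2042

The 13th occurrence is 12 intervals after the first: 12 × 42 = 504 days after March 11, 2041.
March has 31 days — 20 days to the end of March leaves 484.
From end of March to end of 2041 is 275 days (209 left).
January has 31 days (178 left).
February has 28 days (150 left).
March has 31 days (119 left).
April has 30 days (89 left).
May has 31 days (58 left).
June has 30 days (28 left).
28 days into July → July 28, 2042.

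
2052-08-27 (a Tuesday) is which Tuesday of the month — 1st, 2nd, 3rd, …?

Day 27 falls in week ⌈27/7⌉ of the month.
Days 1–7 hold the 1st Tuesday, 8–14 the 2nd, 15–21 the 3rd, 22–28 the 4th, 29–31 the 5th.
27 is in the range for the 4th.

4th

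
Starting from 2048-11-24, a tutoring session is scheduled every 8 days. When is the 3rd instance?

The 3rd occurrence is 2 intervals after the first: 2 × 8 = 16 days after 2048-11-24.
November has 30 days — 6 days to the end of November leaves 10.
10 days into December → 2048-12-10.

2048-12-10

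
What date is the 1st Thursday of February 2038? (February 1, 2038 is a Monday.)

February 2038 begins on a Monday, so the first Thursday is February 4 (3 days later).

2038-02-04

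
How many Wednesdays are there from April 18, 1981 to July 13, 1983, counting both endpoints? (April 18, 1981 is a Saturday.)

117

April 18, 1981 is a Saturday; the first Wednesday on or after it is April 22, 1981 (4 days later).
From April 22, 1981 to July 13, 1983: 253 + 365 + 194 = 812 days (rest of 1981, 1982, to July 13, 1983 in 1983).
812 ÷ 7 = 116 full weeks with remainder 0, so 116 more Wednesdays after the first → 117.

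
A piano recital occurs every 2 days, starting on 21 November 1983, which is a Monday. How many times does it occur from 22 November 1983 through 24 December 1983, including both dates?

16

Occurrences land 2·i days after 21 November 1983 for i = 0, 1, 2, …
22 November 1983 is 1 day after the start; 1 ÷ 2 = 0 remainder 1; since the remainder is 1, round up to i = 1. First occurrence in the window: #2 on 23 November 1983 (1×2 = 2 days in).
24 December 1983 is 33 days after the start; 33 ÷ 2 = 16 remainder 1. Last occurrence in the window: #17 on 23 December 1983.
Occurrences #2 through #17: 16 in total.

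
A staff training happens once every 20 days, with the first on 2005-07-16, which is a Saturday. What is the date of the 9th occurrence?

The 9th occurrence is 8 intervals after the first: 8 × 20 = 160 days after 2005-07-16.
July has 31 days — 15 days to the end of July leaves 145.
August has 31 days (114 left).
September has 30 days (84 left).
October has 31 days (53 left).
November has 30 days (23 left).
23 days into December → 2005-12-23.

2005-12-23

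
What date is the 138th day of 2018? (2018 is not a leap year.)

May 18, 2018

January has 31 days (138 − 31 = 107 remain).
February has 28 days (107 − 28 = 79 remain).
March has 31 days (79 − 31 = 48 remain).
April has 30 days (48 − 30 = 18 remain).
18 into May → May 18.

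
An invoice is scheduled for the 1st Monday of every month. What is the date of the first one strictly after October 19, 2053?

October 2053 starts on a Wednesday, so its 1st Monday is October 6, 2053 (5 days in).
That is not after October 19, 2053, so look at November 2053.
November 2053 starts on a Saturday, so its 1st Monday is November 3, 2053 (2 days in).

November 3, 2053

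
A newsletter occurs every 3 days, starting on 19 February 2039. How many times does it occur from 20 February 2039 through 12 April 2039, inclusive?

17

Occurrences land 3·i days after 19 February 2039 for i = 0, 1, 2, …
20 February 2039 is 1 day after the start; 1 ÷ 3 = 0 remainder 1; since the remainder is 1, round up to i = 1. First occurrence in the window: #2 on 22 February 2039 (1×3 = 3 days in).
12 April 2039 is 52 days after the start; 52 ÷ 3 = 17 remainder 1. Last occurrence in the window: #18 on 11 April 2039.
Occurrences #2 through #18: 17 in total.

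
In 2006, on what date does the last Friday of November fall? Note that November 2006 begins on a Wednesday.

November 2006 begins on a Wednesday, so the first Friday is November 3 (2 days later).
November 2006 has 30 days. Adding weeks: 3, 10, 17, 24 — the last one ≤ 30 is the 24th.

24 November 2006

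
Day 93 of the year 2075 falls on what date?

January has 31 days (93 − 31 = 62 remain).
February has 28 days (62 − 28 = 34 remain).
March has 31 days (34 − 31 = 3 remain).
3 into April → April 3.

April 3, 2075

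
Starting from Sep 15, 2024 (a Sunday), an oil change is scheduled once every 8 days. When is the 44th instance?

The 44th occurrence is 43 intervals after the first: 43 × 8 = 344 days after Sep 15, 2024.
Sep has 30 days — 15 days to the end of Sep leaves 329.
Oct has 31 days (298 left).
Nov has 30 days (268 left).
Dec has 31 days (237 left).
Jan has 31 days (206 left).
Feb has 28 days (178 left).
Mar has 31 days (147 left).
Apr has 30 days (117 left).
May has 31 days (86 left).
Jun has 30 days (56 left).
Jul has 31 days (25 left).
25 days into Aug → Aug 25, 2025.

Aug 25, 2025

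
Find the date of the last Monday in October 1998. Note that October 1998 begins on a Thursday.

October 1998 begins on a Thursday, so the first Monday is October 5 (4 days later).
October 1998 has 31 days. Adding weeks: 5, 12, 19, 26 — the last one ≤ 31 is the 26th.

26 October 1998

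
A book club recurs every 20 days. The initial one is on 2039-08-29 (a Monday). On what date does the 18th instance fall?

2040-08-03

The 18th occurrence is 17 intervals after the first: 17 × 20 = 340 days after 2039-08-29.
August has 31 days — 2 days to the end of August leaves 338.
September has 30 days (308 left).
October has 31 days (277 left).
November has 30 days (247 left).
December has 31 days (216 left).
January has 31 days (185 left).
February has 29 days (156 left).
March has 31 days (125 left).
April has 30 days (95 left).
May has 31 days (64 left).
June has 30 days (34 left).
July has 31 days (3 left).
3 days into August → 2040-08-03.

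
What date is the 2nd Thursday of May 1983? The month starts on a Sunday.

May 1983 begins on a Sunday, so the first Thursday is May 5 (4 days later).
The 2nd Thursday is 1 weeks later: 5 + 7 = 12.

12 May 1983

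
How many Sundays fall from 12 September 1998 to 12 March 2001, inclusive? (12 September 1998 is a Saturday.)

12 September 1998 is a Saturday; the first Sunday on or after it is 13 September 1998 (1 day later).
From 13 September 1998 to 12 March 2001: 109 + 365 + 366 + 71 = 911 days (rest of 1998, 1999, 2000, to 12 March 2001 in 2001).
911 ÷ 7 = 130 full weeks with remainder 1, so 130 more Sundays after the first → 131.

131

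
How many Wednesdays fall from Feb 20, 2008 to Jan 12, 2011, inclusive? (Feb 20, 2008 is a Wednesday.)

Feb 20, 2008 is a Wednesday; the first Wednesday on or after it is Feb 20, 2008.
From Feb 20, 2008 to Jan 12, 2011: 315 + 365 + 365 + 12 = 1057 days (rest of 2008, 2009, 2010, to Jan 12, 2011 in 2011).
1057 ÷ 7 = 151 full weeks with remainder 0, so 151 more Wednesdays after the first → 152.

152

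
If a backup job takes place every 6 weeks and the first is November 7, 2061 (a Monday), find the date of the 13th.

The 13th occurrence is 12 intervals after the first: 12 × 42 = 504 days after November 7, 2061.
November has 30 days — 23 days to the end of November leaves 481.
From end of November to end of 2061 is 31 days (450 left).
2062 has 365 days (85 left).
January has 31 days (54 left).
February has 28 days (26 left).
26 days into March → March 26, 2063.

March 26, 2063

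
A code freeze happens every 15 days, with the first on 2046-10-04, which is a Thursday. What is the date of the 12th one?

2047-03-18

The 12th occurrence is 11 intervals after the first: 11 × 15 = 165 days after 2046-10-04.
October has 31 days — 27 days to the end of October leaves 138.
November has 30 days (108 left).
December has 31 days (77 left).
January has 31 days (46 left).
February has 28 days (18 left).
18 days into March → 2047-03-18.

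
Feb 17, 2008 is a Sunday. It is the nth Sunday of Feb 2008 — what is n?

Day 17 falls in week ⌈17/7⌉ of the month.
Days 1–7 hold the 1st Sunday, 8–14 the 2nd, 15–21 the 3rd, 22–28 the 4th, 29–31 the 5th.
17 is in the range for the 3rd.

3rd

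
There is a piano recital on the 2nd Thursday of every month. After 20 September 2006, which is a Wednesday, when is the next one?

September 2006 starts on a Friday; its first Thursday is the 7th, so the 2nd Thursday is the 14th — 14 September 2006.
That is not after 20 September 2006, so look at October 2006.
October 2006 starts on a Sunday; its first Thursday is the 5th, so the 2nd Thursday is the 12th — 12 October 2006.

12 October 2006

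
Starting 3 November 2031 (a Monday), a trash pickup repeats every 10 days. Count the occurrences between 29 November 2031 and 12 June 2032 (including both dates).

Occurrences land 10·i days after 3 November 2031 for i = 0, 1, 2, …
29 November 2031 is 26 days after the start; 26 ÷ 10 = 2 remainder 6; since the remainder is 6, round up to i = 3. First occurrence in the window: #4 on 3 December 2031 (3×10 = 30 days in).
12 June 2032 is 222 days after the start; 222 ÷ 10 = 22 remainder 2. Last occurrence in the window: #23 on 10 June 2032.
Occurrences #4 through #23: 20 in total.

20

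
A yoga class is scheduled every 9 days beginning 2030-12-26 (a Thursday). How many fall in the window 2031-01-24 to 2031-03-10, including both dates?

5

Occurrences land 9·i days after 2030-12-26 for i = 0, 1, 2, …
2031-01-24 is 29 days after the start; 29 ÷ 9 = 3 remainder 2; since the remainder is 2, round up to i = 4. First occurrence in the window: #5 on 2031-01-31 (4×9 = 36 days in).
2031-03-10 is 74 days after the start; 74 ÷ 9 = 8 remainder 2. Last occurrence in the window: #9 on 2031-03-08.
Occurrences #5 through #9: 5 in total.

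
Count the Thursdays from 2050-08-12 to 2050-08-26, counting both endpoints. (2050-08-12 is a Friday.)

2050-08-12 is a Friday; the first Thursday on or after it is 2050-08-18 (6 days later).
From 2050-08-18 to 2050-08-26 is 26 − 18 = 8 days.
8 ÷ 7 = 1 full weeks with remainder 1, so 1 more Thursdays after the first → 2.

2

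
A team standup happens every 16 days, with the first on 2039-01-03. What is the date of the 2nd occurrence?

2039-01-19

The 2nd occurrence is 1 interval after the first: 1 × 16 = 16 days after 2039-01-03.
16 days later is 2039-01-19.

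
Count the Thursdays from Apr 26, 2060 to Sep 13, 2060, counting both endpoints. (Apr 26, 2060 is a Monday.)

Apr 26, 2060 is a Monday; the first Thursday on or after it is Apr 29, 2060 (3 days later).
From Apr 29, 2060 to Sep 13, 2060: 1 + 31 + 30 + 31 + 31 + 13 = 137 days (rest of Apr, May, Jun, Jul, Aug, Sep).
137 ÷ 7 = 19 full weeks with remainder 4, so 19 more Thursdays after the first → 20.

20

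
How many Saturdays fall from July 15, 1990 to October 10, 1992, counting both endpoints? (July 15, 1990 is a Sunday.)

July 15, 1990 is a Sunday; the first Saturday on or after it is July 21, 1990 (6 days later).
From July 21, 1990 to October 10, 1992: 163 + 365 + 284 = 812 days (rest of 1990, 1991, to October 10, 1992 in 1992).
812 ÷ 7 = 116 full weeks with remainder 0, so 116 more Saturdays after the first → 117.

117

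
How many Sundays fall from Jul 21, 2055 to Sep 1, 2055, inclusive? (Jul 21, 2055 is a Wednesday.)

Jul 21, 2055 is a Wednesday; the first Sunday on or after it is Jul 25, 2055 (4 days later).
From Jul 25, 2055 to Sep 1, 2055: 6 + 31 + 1 = 38 days (rest of Jul, Aug, Sep).
38 ÷ 7 = 5 full weeks with remainder 3, so 5 more Sundays after the first → 6.

6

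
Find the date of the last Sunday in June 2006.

The first Sunday of June 2006 is June 4.
June 2006 has 30 days. Adding weeks: 4, 11, 18, 25 — the last one ≤ 30 is the 25th.

June 25, 2006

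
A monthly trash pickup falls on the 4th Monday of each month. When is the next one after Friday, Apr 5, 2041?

Apr 22, 2041

Apr 2041 starts on a Monday; its first Monday is the 1st, so the 4th Monday is the 22nd — Apr 22, 2041.
Apr 22, 2041 is after Apr 5, 2041, so that is the next one.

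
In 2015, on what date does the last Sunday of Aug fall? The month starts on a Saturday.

Aug 30, 2015

Aug 2015 begins on a Saturday, so the first Sunday is Aug 2 (1 day later).
Aug 2015 has 31 days. Adding weeks: 2, 9, 16, 23, 30 — the last one ≤ 31 is the 30th.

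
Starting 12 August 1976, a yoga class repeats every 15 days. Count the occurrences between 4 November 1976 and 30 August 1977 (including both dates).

20

Occurrences land 15·i days after 12 August 1976 for i = 0, 1, 2, …
4 November 1976 is 84 days after the start; 84 ÷ 15 = 5 remainder 9; since the remainder is 9, round up to i = 6. First occurrence in the window: #7 on 10 November 1976 (6×15 = 90 days in).
30 August 1977 is 383 days after the start; 383 ÷ 15 = 25 remainder 8. Last occurrence in the window: #26 on 22 August 1977.
Occurrences #7 through #26: 20 in total.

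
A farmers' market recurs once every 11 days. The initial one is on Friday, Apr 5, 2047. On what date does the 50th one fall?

The 50th occurrence is 49 intervals after the first: 49 × 11 = 539 days after Apr 5, 2047.
Apr has 30 days — 25 days to the end of Apr leaves 514.
From end of Apr to end of 2047 is 245 days (269 left).
Jan has 31 days (238 left).
Feb has 29 days (209 left).
Mar has 31 days (178 left).
Apr has 30 days (148 left).
May has 31 days (117 left).
Jun has 30 days (87 left).
Jul has 31 days (56 left).
Aug has 31 days (25 left).
25 days into Sep → Sep 25, 2048.

Sep 25, 2048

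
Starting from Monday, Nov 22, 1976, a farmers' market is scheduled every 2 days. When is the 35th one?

Jan 29, 1977

The 35th occurrence is 34 intervals after the first: 34 × 2 = 68 days after Nov 22, 1976.
Nov has 30 days — 8 days to the end of Nov leaves 60.
Dec has 31 days (29 left).
29 days into Jan → Jan 29, 1977.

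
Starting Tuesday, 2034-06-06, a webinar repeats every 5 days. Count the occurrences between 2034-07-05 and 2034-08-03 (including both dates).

6

Occurrences land 5·i days after 2034-06-06 for i = 0, 1, 2, …
2034-07-05 is 29 days after the start; 29 ÷ 5 = 5 remainder 4; since the remainder is 4, round up to i = 6. First occurrence in the window: #7 on 2034-07-06 (6×5 = 30 days in).
2034-08-03 is 58 days after the start; 58 ÷ 5 = 11 remainder 3. Last occurrence in the window: #12 on 2034-07-31.
Occurrences #7 through #12: 6 in total.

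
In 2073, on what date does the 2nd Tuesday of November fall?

The first Tuesday of November 2073 is November 7.
The 2nd Tuesday is 1 weeks later: 7 + 7 = 14.

November 14, 2073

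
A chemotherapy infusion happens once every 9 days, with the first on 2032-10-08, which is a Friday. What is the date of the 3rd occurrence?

2032-10-26

The 3rd occurrence is 2 intervals after the first: 2 × 9 = 18 days after 2032-10-08.
18 days later is 2032-10-26.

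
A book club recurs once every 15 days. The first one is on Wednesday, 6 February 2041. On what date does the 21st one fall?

3 December 2041

The 21st occurrence is 20 intervals after the first: 20 × 15 = 300 days after 6 February 2041.
February has 28 days — 22 days to the end of February leaves 278.
March has 31 days (247 left).
April has 30 days (217 left).
May has 31 days (186 left).
June has 30 days (156 left).
July has 31 days (125 left).
August has 31 days (94 left).
September has 30 days (64 left).
October has 31 days (33 left).
November has 30 days (3 left).
3 days into December → 3 December 2041.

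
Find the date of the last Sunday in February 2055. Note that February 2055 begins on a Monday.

February 28, 2055

February 2055 begins on a Monday, so the first Sunday is February 7 (6 days later).
February 2055 has 28 days. Adding weeks: 7, 14, 21, 28 — the last one ≤ 28 is the 28th.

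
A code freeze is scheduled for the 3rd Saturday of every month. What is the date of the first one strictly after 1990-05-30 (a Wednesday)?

1990-06-16

May 1990 starts on a Tuesday; its first Saturday is the 5th, so the 3rd Saturday is the 19th — 1990-05-19.
That is not after 1990-05-30, so look at June 1990.
June 1990 starts on a Friday; its first Saturday is the 2nd, so the 3rd Saturday is the 16th — 1990-06-16.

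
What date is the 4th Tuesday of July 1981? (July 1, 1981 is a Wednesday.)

1981-07-28

July 1981 begins on a Wednesday, so the first Tuesday is July 7 (6 days later).
The 4th Tuesday is 3 weeks later: 7 + 21 = 28.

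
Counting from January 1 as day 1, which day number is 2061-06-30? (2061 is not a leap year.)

Days in months before June: 31 + 28 + 31 + 30 + 31 = 151.
Plus 30 days into June → day 181.

181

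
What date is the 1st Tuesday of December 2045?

December 2045 begins on a Friday, so the first Tuesday is December 5 (4 days later).

December 5, 2045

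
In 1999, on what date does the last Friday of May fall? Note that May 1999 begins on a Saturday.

28 May 1999

May 1999 begins on a Saturday, so the first Friday is May 7 (6 days later).
May 1999 has 31 days. Adding weeks: 7, 14, 21, 28 — the last one ≤ 31 is the 28th.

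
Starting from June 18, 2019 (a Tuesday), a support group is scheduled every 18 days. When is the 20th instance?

The 20th occurrence is 19 intervals after the first: 19 × 18 = 342 days after June 18, 2019.
June has 30 days — 12 days to the end of June leaves 330.
July has 31 days (299 left).
August has 31 days (268 left).
September has 30 days (238 left).
October has 31 days (207 left).
November has 30 days (177 left).
December has 31 days (146 left).
January has 31 days (115 left).
February has 29 days (86 left).
March has 31 days (55 left).
April has 30 days (25 left).
25 days into May → May 25, 2020.

May 25, 2020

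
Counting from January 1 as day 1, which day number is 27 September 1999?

Days in months before September: 31 + 28 + 31 + 30 + 31 + 30 + 31 + 31 = 243.
Plus 27 days into September → day 270.

270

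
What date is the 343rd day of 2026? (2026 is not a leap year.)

Jan has 31 days (343 − 31 = 312 remain).
Feb has 28 days (312 − 28 = 284 remain).
Mar has 31 days (284 − 31 = 253 remain).
Apr has 30 days (253 − 30 = 223 remain).
May has 31 days (223 − 31 = 192 remain).
Jun has 30 days (192 − 30 = 162 remain).
Jul has 31 days (162 − 31 = 131 remain).
Aug has 31 days (131 − 31 = 100 remain).
Sep has 30 days (100 − 30 = 70 remain).
Oct has 31 days (70 − 31 = 39 remain).
Nov has 30 days (39 − 30 = 9 remain).
9 into Dec → Dec 9.

Dec 9, 2026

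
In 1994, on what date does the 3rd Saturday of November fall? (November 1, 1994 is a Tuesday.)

November 1994 begins on a Tuesday, so the first Saturday is November 5 (4 days later).
The 3rd Saturday is 2 weeks later: 5 + 14 = 19.

19 November 1994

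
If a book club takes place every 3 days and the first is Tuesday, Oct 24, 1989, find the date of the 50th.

Mar 20, 1990

The 50th occurrence is 49 intervals after the first: 49 × 3 = 147 days after Oct 24, 1989.
Oct has 31 days — 7 days to the end of Oct leaves 140.
Nov has 30 days (110 left).
Dec has 31 days (79 left).
Jan has 31 days (48 left).
Feb has 28 days (20 left).
20 days into Mar → Mar 20, 1990.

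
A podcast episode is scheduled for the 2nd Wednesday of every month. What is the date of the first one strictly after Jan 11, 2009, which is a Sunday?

Jan 2009 starts on a Thursday; its first Wednesday is the 7th, so the 2nd Wednesday is the 14th — Jan 14, 2009.
Jan 14, 2009 is after Jan 11, 2009, so that is the next one.

Jan 14, 2009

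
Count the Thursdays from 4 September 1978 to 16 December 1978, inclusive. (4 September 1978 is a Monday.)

4 September 1978 is a Monday; the first Thursday on or after it is 7 September 1978 (3 days later).
From 7 September 1978 to 16 December 1978: 23 + 31 + 30 + 16 = 100 days (rest of September, October, November, December).
100 ÷ 7 = 14 full weeks with remainder 2, so 14 more Thursdays after the first → 15.

15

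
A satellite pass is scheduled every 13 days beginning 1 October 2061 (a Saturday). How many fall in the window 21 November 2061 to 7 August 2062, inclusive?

Occurrences land 13·i days after 1 October 2061 for i = 0, 1, 2, …
21 November 2061 is 51 days after the start; 51 ÷ 13 = 3 remainder 12; since the remainder is 12, round up to i = 4. First occurrence in the window: #5 on 22 November 2061 (4×13 = 52 days in).
7 August 2062 is 310 days after the start; 310 ÷ 13 = 23 remainder 11. Last occurrence in the window: #24 on 27 July 2062.
Occurrences #5 through #24: 20 in total.

20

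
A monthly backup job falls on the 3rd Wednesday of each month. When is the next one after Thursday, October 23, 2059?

October 2059 starts on a Wednesday; its first Wednesday is the 1st, so the 3rd Wednesday is the 15th — October 15, 2059.
That is not after October 23, 2059, so look at November 2059.
November 2059 starts on a Saturday; its first Wednesday is the 5th, so the 3rd Wednesday is the 19th — November 19, 2059.

November 19, 2059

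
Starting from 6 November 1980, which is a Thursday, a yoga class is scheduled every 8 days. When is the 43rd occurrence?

The 43rd occurrence is 42 intervals after the first: 42 × 8 = 336 days after 6 November 1980.
November has 30 days — 24 days to the end of November leaves 312.
December has 31 days (281 left).
January has 31 days (250 left).
February has 28 days (222 left).
March has 31 days (191 left).
April has 30 days (161 left).
May has 31 days (130 left).
June has 30 days (100 left).
July has 31 days (69 left).
August has 31 days (38 left).
September has 30 days (8 left).
8 days into October → 8 October 1981.

8 October 1981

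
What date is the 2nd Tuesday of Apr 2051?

Apr 11, 2051

Apr 2051 begins on a Saturday, so the first Tuesday is Apr 4 (3 days later).
The 2nd Tuesday is 1 weeks later: 4 + 7 = 11.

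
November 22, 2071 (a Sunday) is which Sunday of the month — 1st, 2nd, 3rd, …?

4th

Day 22 falls in week ⌈22/7⌉ of the month.
Days 1–7 hold the 1st Sunday, 8–14 the 2nd, 15–21 the 3rd, 22–28 the 4th, 29–31 the 5th.
22 is in the range for the 4th.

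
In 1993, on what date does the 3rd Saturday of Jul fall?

Jul 17, 1993

Jul 1993 begins on a Thursday, so the first Saturday is Jul 3 (2 days later).
The 3rd Saturday is 2 weeks later: 3 + 14 = 17.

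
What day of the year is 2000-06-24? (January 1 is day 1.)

176

Days in months before June: 31 + 29 + 31 + 30 + 31 = 152.
Plus 24 days into June → day 176.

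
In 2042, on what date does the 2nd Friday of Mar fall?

Mar 2042 begins on a Saturday, so the first Friday is Mar 7 (6 days later).
The 2nd Friday is 1 weeks later: 7 + 7 = 14.

Mar 14, 2042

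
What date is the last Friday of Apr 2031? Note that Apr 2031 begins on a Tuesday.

Apr 25, 2031

Apr 2031 begins on a Tuesday, so the first Friday is Apr 4 (3 days later).
Apr 2031 has 30 days. Adding weeks: 4, 11, 18, 25 — the last one ≤ 30 is the 25th.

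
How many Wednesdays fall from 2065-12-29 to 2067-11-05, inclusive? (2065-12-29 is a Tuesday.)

2065-12-29 is a Tuesday; the first Wednesday on or after it is 2065-12-30 (1 day later).
From 2065-12-30 to 2067-11-05: 1 + 365 + 309 = 675 days (rest of 2065, 2066, to 2067-11-05 in 2067).
675 ÷ 7 = 96 full weeks with remainder 3, so 96 more Wednesdays after the first → 97.

97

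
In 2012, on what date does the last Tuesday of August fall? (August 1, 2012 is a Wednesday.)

2012-08-28

August 2012 begins on a Wednesday, so the first Tuesday is August 7 (6 days later).
August 2012 has 31 days. Adding weeks: 7, 14, 21, 28 — the last one ≤ 31 is the 28th.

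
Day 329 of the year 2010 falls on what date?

Nov 25, 2010

Jan has 31 days (329 − 31 = 298 remain).
Feb has 28 days (298 − 28 = 270 remain).
Mar has 31 days (270 − 31 = 239 remain).
Apr has 30 days (239 − 30 = 209 remain).
May has 31 days (209 − 31 = 178 remain).
Jun has 30 days (178 − 30 = 148 remain).
Jul has 31 days (148 − 31 = 117 remain).
Aug has 31 days (117 − 31 = 86 remain).
Sep has 30 days (86 − 30 = 56 remain).
Oct has 31 days (56 − 31 = 25 remain).
25 into Nov → Nov 25.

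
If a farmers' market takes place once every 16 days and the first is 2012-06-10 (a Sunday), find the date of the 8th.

2012-09-30

The 8th occurrence is 7 intervals after the first: 7 × 16 = 112 days after 2012-06-10.
June has 30 days — 20 days to the end of June leaves 92.
July has 31 days (61 left).
August has 31 days (30 left).
30 days into September → 2012-09-30.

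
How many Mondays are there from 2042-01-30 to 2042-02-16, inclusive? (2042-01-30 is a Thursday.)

2042-01-30 is a Thursday; the first Monday on or after it is 2042-02-03 (4 days later).
From 2042-02-03 to 2042-02-16 is 16 − 3 = 13 days.
13 ÷ 7 = 1 full weeks with remainder 6, so 1 more Mondays after the first → 2.

2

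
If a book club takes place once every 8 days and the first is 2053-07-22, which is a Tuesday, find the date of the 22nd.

2054-01-06

The 22nd occurrence is 21 intervals after the first: 21 × 8 = 168 days after 2053-07-22.
July has 31 days — 9 days to the end of July leaves 159.
August has 31 days (128 left).
September has 30 days (98 left).
October has 31 days (67 left).
November has 30 days (37 left).
December has 31 days (6 left).
6 days into January → 2054-01-06.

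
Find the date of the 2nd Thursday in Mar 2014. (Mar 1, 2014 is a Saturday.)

Mar 2014 begins on a Saturday, so the first Thursday is Mar 6 (5 days later).
The 2nd Thursday is 1 weeks later: 6 + 7 = 13.

Mar 13, 2014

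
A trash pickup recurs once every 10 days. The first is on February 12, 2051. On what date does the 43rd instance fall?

The 43rd occurrence is 42 intervals after the first: 42 × 10 = 420 days after February 12, 2051.
February has 28 days — 16 days to the end of February leaves 404.
From end of February to end of 2051 is 306 days (98 left).
January has 31 days (67 left).
February has 29 days (38 left).
March has 31 days (7 left).
7 days into April → April 7, 2052.

April 7, 2052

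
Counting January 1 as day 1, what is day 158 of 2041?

June 7, 2041

January has 31 days (158 − 31 = 127 remain).
February has 28 days (127 − 28 = 99 remain).
March has 31 days (99 − 31 = 68 remain).
April has 30 days (68 − 30 = 38 remain).
May has 31 days (38 − 31 = 7 remain).
7 into June → June 7.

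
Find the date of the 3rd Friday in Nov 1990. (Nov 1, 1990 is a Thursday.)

Nov 1990 begins on a Thursday, so the first Friday is Nov 2 (1 day later).
The 3rd Friday is 2 weeks later: 2 + 14 = 16.

Nov 16, 1990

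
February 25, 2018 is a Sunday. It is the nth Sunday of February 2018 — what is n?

Day 25 falls in week ⌈25/7⌉ of the month.
Days 1–7 hold the 1st Sunday, 8–14 the 2nd, 15–21 the 3rd, 22–28 the 4th, 29–31 the 5th.
25 is in the range for the 4th.

4th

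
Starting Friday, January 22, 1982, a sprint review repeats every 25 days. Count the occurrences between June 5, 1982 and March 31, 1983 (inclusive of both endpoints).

12

Occurrences land 25·i days after January 22, 1982 for i = 0, 1, 2, …
June 5, 1982 is 134 days after the start; 134 ÷ 25 = 5 remainder 9; since the remainder is 9, round up to i = 6. First occurrence in the window: #7 on June 21, 1982 (6×25 = 150 days in).
March 31, 1983 is 433 days after the start; 433 ÷ 25 = 17 remainder 8. Last occurrence in the window: #18 on March 23, 1983.
Occurrences #7 through #18: 12 in total.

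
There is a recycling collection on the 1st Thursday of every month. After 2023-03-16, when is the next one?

2023-04-06

March 2023 starts on a Wednesday, so its 1st Thursday is 2023-03-02 (1 day in).
That is not after 2023-03-16, so look at April 2023.
April 2023 starts on a Saturday, so its 1st Thursday is 2023-04-06 (5 days in).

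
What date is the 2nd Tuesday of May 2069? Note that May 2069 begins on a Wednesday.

May 2069 begins on a Wednesday, so the first Tuesday is May 7 (6 days later).
The 2nd Tuesday is 1 weeks later: 7 + 7 = 14.

May 14, 2069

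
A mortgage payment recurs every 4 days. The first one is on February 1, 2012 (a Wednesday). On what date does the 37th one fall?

The 37th occurrence is 36 intervals after the first: 36 × 4 = 144 days after February 1, 2012.
February has 29 days — 28 days to the end of February leaves 116.
March has 31 days (85 left).
April has 30 days (55 left).
May has 31 days (24 left).
24 days into June → June 24, 2012.

June 24, 2012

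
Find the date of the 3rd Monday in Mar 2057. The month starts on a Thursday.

Mar 19, 2057

Mar 2057 begins on a Thursday, so the first Monday is Mar 5 (4 days later).
The 3rd Monday is 2 weeks later: 5 + 14 = 19.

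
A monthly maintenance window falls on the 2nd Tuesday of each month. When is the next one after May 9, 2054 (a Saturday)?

May 2054 starts on a Friday; its first Tuesday is the 5th, so the 2nd Tuesday is the 12th — May 12, 2054.
May 12, 2054 is after May 9, 2054, so that is the next one.

May 12, 2054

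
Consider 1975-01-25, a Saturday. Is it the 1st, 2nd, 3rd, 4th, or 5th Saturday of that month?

Day 25 falls in week ⌈25/7⌉ of the month.
Days 1–7 hold the 1st Saturday, 8–14 the 2nd, 15–21 the 3rd, 22–28 the 4th, 29–31 the 5th.
25 is in the range for the 4th.

4th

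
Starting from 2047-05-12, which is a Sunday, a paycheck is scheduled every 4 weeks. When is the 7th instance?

2047-10-27

The 7th occurrence is 6 intervals after the first: 6 × 28 = 168 days after 2047-05-12.
May has 31 days — 19 days to the end of May leaves 149.
June has 30 days (119 left).
July has 31 days (88 left).
August has 31 days (57 left).
September has 30 days (27 left).
27 days into October → 2047-10-27.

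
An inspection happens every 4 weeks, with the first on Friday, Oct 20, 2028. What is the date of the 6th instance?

Mar 9, 2029

The 6th occurrence is 5 intervals after the first: 5 × 28 = 140 days after Oct 20, 2028.
Oct has 31 days — 11 days to the end of Oct leaves 129.
Nov has 30 days (99 left).
Dec has 31 days (68 left).
Jan has 31 days (37 left).
Feb has 28 days (9 left).
9 days into Mar → Mar 9, 2029.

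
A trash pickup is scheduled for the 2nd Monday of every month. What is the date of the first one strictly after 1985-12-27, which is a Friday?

December 1985 starts on a Sunday; its first Monday is the 2nd, so the 2nd Monday is the 9th — 1985-12-09.
That is not after 1985-12-27, so look at January 1986.
January 1986 starts on a Wednesday; its first Monday is the 6th, so the 2nd Monday is the 13th — 1986-01-13.

1986-01-13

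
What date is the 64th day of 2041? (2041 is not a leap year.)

January has 31 days (64 − 31 = 33 remain).
February has 28 days (33 − 28 = 5 remain).
5 into March → March 5.

March 5, 2041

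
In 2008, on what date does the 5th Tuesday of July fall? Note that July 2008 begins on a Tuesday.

July 2008 begins on a Tuesday, so the first Tuesday is July 1.
The 5th Tuesday is 4 weeks later: 1 + 28 = 29.

29 July 2008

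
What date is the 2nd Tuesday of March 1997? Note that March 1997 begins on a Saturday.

11 March 1997

March 1997 begins on a Saturday, so the first Tuesday is March 4 (3 days later).
The 2nd Tuesday is 1 weeks later: 4 + 7 = 11.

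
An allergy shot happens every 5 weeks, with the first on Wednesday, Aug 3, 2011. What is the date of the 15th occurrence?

The 15th occurrence is 14 intervals after the first: 14 × 35 = 490 days after Aug 3, 2011.
Aug has 31 days — 28 days to the end of Aug leaves 462.
From end of Aug to end of 2011 is 122 days (340 left).
Jan has 31 days (309 left).
Feb has 29 days (280 left).
Mar has 31 days (249 left).
Apr has 30 days (219 left).
May has 31 days (188 left).
Jun has 30 days (158 left).
Jul has 31 days (127 left).
Aug has 31 days (96 left).
Sep has 30 days (66 left).
Oct has 31 days (35 left).
Nov has 30 days (5 left).
5 days into Dec → Dec 5, 2012.

Dec 5, 2012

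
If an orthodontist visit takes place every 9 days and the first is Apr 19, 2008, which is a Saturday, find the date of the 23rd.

Nov 3, 2008

The 23rd occurrence is 22 intervals after the first: 22 × 9 = 198 days after Apr 19, 2008.
Apr has 30 days — 11 days to the end of Apr leaves 187.
May has 31 days (156 left).
Jun has 30 days (126 left).
Jul has 31 days (95 left).
Aug has 31 days (64 left).
Sep has 30 days (34 left).
Oct has 31 days (3 left).
3 days into Nov → Nov 3, 2008.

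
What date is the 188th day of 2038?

Jul 7, 2038

Jan has 31 days (188 − 31 = 157 remain).
Feb has 28 days (157 − 28 = 129 remain).
Mar has 31 days (129 − 31 = 98 remain).
Apr has 30 days (98 − 30 = 68 remain).
May has 31 days (68 − 31 = 37 remain).
Jun has 30 days (37 − 30 = 7 remain).
7 into Jul → Jul 7.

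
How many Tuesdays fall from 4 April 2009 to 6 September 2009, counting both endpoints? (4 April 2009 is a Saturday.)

4 April 2009 is a Saturday; the first Tuesday on or after it is 7 April 2009 (3 days later).
From 7 April 2009 to 6 September 2009: 23 + 31 + 30 + 31 + 31 + 6 = 152 days (rest of April, May, June, July, August, September).
152 ÷ 7 = 21 full weeks with remainder 5, so 21 more Tuesdays after the first → 22.

22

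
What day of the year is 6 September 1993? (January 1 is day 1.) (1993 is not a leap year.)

Days in months before September: 31 + 28 + 31 + 30 + 31 + 30 + 31 + 31 = 243.
Plus 6 days into September → day 249.

249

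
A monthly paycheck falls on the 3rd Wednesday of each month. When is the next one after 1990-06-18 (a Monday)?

June 1990 starts on a Friday; its first Wednesday is the 6th, so the 3rd Wednesday is the 20th — 1990-06-20.
1990-06-20 is after 1990-06-18, so that is the next one.

1990-06-20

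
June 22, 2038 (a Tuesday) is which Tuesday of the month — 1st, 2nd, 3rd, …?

4th

Day 22 falls in week ⌈22/7⌉ of the month.
Days 1–7 hold the 1st Tuesday, 8–14 the 2nd, 15–21 the 3rd, 22–28 the 4th, 29–31 the 5th.
22 is in the range for the 4th.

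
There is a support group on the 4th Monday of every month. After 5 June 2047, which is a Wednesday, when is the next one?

June 2047 starts on a Saturday; its first Monday is the 3rd, so the 4th Monday is the 24th — 24 June 2047.
24 June 2047 is after 5 June 2047, so that is the next one.

24 June 2047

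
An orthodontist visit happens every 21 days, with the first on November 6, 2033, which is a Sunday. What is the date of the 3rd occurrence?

The 3rd occurrence is 2 intervals after the first: 2 × 21 = 42 days after November 6, 2033.
November has 30 days — 24 days to the end of November leaves 18.
18 days into December → December 18, 2033.

December 18, 2033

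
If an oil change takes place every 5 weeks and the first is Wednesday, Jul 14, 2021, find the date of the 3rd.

Sep 22, 2021

The 3rd occurrence is 2 intervals after the first: 2 × 35 = 70 days after Jul 14, 2021.
Jul has 31 days — 17 days to the end of Jul leaves 53.
Aug has 31 days (22 left).
22 days into Sep → Sep 22, 2021.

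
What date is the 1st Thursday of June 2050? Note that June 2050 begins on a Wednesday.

June 2050 begins on a Wednesday, so the first Thursday is June 2 (1 day later).

2 June 2050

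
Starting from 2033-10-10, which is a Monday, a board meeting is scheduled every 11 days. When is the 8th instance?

2033-12-26

The 8th occurrence is 7 intervals after the first: 7 × 11 = 77 days after 2033-10-10.
October has 31 days — 21 days to the end of October leaves 56.
November has 30 days (26 left).
26 days into December → 2033-12-26.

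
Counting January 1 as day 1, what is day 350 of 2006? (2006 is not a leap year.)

Jan has 31 days (350 − 31 = 319 remain).
Feb has 28 days (319 − 28 = 291 remain).
Mar has 31 days (291 − 31 = 260 remain).
Apr has 30 days (260 − 30 = 230 remain).
May has 31 days (230 − 31 = 199 remain).
Jun has 30 days (199 − 30 = 169 remain).
Jul has 31 days (169 − 31 = 138 remain).
Aug has 31 days (138 − 31 = 107 remain).
Sep has 30 days (107 − 30 = 77 remain).
Oct has 31 days (77 − 31 = 46 remain).
Nov has 30 days (46 − 30 = 16 remain).
16 into Dec → Dec 16.

Dec 16, 2006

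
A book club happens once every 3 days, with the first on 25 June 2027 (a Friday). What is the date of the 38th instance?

The 38th occurrence is 37 intervals after the first: 37 × 3 = 111 days after 25 June 2027.
June has 30 days — 5 days to the end of June leaves 106.
July has 31 days (75 left).
August has 31 days (44 left).
September has 30 days (14 left).
14 days into October → 14 October 2027.

14 October 2027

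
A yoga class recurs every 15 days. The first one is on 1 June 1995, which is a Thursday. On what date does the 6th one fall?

The 6th occurrence is 5 intervals after the first: 5 × 15 = 75 days after 1 June 1995.
June has 30 days — 29 days to the end of June leaves 46.
July has 31 days (15 left).
15 days into August → 15 August 1995.

15 August 1995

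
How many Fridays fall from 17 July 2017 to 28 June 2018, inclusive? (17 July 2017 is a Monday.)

17 July 2017 is a Monday; the first Friday on or after it is 21 July 2017 (4 days later).
From 21 July 2017 to 28 June 2018: 163 + 179 = 342 days (rest of 2017, to 28 June 2018 in 2018).
342 ÷ 7 = 48 full weeks with remainder 6, so 48 more Fridays after the first → 49.

49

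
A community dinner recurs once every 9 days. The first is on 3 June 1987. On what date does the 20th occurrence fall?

The 20th occurrence is 19 intervals after the first: 19 × 9 = 171 days after 3 June 1987.
June has 30 days — 27 days to the end of June leaves 144.
July has 31 days (113 left).
August has 31 days (82 left).
September has 30 days (52 left).
October has 31 days (21 left).
21 days into November → 21 November 1987.

21 November 1987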